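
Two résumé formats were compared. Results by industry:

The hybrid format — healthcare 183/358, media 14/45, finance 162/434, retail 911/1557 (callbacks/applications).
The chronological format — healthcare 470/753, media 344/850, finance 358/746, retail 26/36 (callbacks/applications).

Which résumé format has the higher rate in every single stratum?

the chronological format

Healthcare: the hybrid format 183/358 = 51.1%, the chronological format 470/753 = 62.4% → the chronological format
Media: the hybrid format 14/45 = 31.1%, the chronological format 344/850 = 40.5% → the chronological format
Finance: the hybrid format 162/434 = 37.3%, the chronological format 358/746 = 48.0% → the chronological format
Retail: the hybrid format 911/1557 = 58.5%, the chronological format 26/36 = 72.2% → the chronological format
The chronological format has the higher rate in all 4 groups.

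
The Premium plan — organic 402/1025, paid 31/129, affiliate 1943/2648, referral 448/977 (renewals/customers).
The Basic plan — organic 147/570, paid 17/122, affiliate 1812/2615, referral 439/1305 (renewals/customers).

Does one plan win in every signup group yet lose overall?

No

Organic: the Premium plan 402/1025 = 39.2%, the Basic plan 147/570 = 25.8% → the Premium plan
Paid: the Premium plan 31/129 = 24.0%, the Basic plan 17/122 = 13.9% → the Premium plan
Affiliate: the Premium plan 1943/2648 = 73.4%, the Basic plan 1812/2615 = 69.3% → the Premium plan
Referral: the Premium plan 448/977 = 45.9%, the Basic plan 439/1305 = 33.6% → the Premium plan
Overall: the Premium plan 2824/4779 = 59.1%, the Basic plan 2415/4612 = 52.4% → the Premium plan
The Premium plan wins overall and in every signup group — no reversal.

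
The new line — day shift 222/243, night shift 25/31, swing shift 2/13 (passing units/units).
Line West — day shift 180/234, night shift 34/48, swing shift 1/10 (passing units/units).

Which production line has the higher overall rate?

the new line

Day shift: the new line 222/243 = 91.4%, Line West 180/234 = 76.9% → the new line
Night shift: the new line 25/31 = 80.6%, Line West 34/48 = 70.8% → the new line
Swing shift: the new line 2/13 = 15.4%, Line West 1/10 = 10.0% → the new line
Overall: the new line 249/287 = 86.8%, Line West 215/292 = 73.6% → the new line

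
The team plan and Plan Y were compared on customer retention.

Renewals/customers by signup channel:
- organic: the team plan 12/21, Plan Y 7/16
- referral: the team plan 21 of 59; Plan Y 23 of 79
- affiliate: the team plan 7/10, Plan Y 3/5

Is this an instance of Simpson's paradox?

Organic: the team plan 12/21 = 57.1%, Plan Y 7/16 = 43.8% → the team plan
Referral: the team plan 21/59 = 35.6%, Plan Y 23/79 = 29.1% → the team plan
Affiliate: the team plan 7/10 = 70.0%, Plan Y 3/5 = 60.0% → the team plan
Overall: the team plan 40/90 = 44.4%, Plan Y 33/100 = 33.0% → the team plan
The team plan wins overall and in every signup group — no reversal.

No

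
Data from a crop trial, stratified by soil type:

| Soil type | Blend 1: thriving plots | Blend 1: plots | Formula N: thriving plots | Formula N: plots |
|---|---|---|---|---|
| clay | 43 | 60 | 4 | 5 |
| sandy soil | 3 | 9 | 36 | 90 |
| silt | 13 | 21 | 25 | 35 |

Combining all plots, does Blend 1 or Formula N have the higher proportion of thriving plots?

Clay: Blend 1 43/60 = 71.7%, Formula N 4/5 = 80.0% → Formula N
Sandy soil: Blend 1 3/9 = 33.3%, Formula N 36/90 = 40.0% → Formula N
Silt: Blend 1 13/21 = 61.9%, Formula N 25/35 = 71.4% → Formula N
Overall: Blend 1 59/90 = 65.6%, Formula N 65/130 = 50.0% → Blend 1
(Formula N wins every soil group but Blend 1 wins overall — Formula N's plots skew toward the low-rate sandy soil group.)

Blend 1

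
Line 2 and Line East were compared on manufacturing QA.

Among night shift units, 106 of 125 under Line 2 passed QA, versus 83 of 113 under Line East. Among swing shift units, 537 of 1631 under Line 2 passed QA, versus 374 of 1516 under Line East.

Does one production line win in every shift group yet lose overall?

No

Night shift: Line 2 106/125 = 84.8%, Line East 83/113 = 73.5% → Line 2
Swing shift: Line 2 537/1631 = 32.9%, Line East 374/1516 = 24.7% → Line 2
Overall: Line 2 643/1756 = 36.6%, Line East 457/1629 = 28.1% → Line 2
Line 2 wins overall and in every shift group — no reversal.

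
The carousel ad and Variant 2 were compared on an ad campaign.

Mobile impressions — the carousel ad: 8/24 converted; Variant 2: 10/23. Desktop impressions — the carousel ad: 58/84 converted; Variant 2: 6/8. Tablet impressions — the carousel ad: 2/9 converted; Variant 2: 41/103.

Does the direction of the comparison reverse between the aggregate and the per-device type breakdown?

Yes

Mobile: the carousel ad 8/24 = 33.3%, Variant 2 10/23 = 43.5% → Variant 2
Desktop: the carousel ad 58/84 = 69.0%, Variant 2 6/8 = 75.0% → Variant 2
Tablet: the carousel ad 2/9 = 22.2%, Variant 2 41/103 = 39.8% → Variant 2
Overall: the carousel ad 68/117 = 58.1%, Variant 2 57/134 = 42.5% → the carousel ad
Variant 2 wins each device group but the carousel ad wins overall — the comparison reverses. Variant 2's impressions skew toward tablet, which has a lower base rate.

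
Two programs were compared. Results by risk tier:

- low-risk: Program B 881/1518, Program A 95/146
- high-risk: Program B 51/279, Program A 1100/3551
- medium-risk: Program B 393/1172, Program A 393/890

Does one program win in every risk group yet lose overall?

Yes

Low-risk: Program B 881/1518 = 58.0%, Program A 95/146 = 65.1% → Program A
High-risk: Program B 51/279 = 18.3%, Program A 1100/3551 = 31.0% → Program A
Medium-risk: Program B 393/1172 = 33.5%, Program A 393/890 = 44.2% → Program A
Overall: Program B 1325/2969 = 44.6%, Program A 1588/4587 = 34.6% → Program B
Program A wins each risk group but Program B wins overall — the comparison reverses. Program A's participants skew toward high-risk, which has a lower base rate.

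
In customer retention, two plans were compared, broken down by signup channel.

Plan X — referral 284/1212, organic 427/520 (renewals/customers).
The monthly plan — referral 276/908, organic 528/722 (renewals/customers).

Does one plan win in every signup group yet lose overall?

Referral: Plan X 284/1212 = 23.4%, the monthly plan 276/908 = 30.4% → the monthly plan
Organic: Plan X 427/520 = 82.1%, the monthly plan 528/722 = 73.1% → Plan X
Overall: Plan X 711/1732 = 41.1%, the monthly plan 804/1630 = 49.3% → the monthly plan
Neither sweeps: Plan X wins 1 of 2 groups, the monthly plan wins 1. The monthly plan wins overall but not every group — no Simpson reversal.

No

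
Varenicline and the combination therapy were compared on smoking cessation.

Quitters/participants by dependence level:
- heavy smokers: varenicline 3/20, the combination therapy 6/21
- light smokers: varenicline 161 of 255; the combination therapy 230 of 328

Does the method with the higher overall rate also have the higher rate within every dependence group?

Heavy smokers: varenicline 3/20 = 15.0%, the combination therapy 6/21 = 28.6% → the combination therapy
Light smokers: varenicline 161/255 = 63.1%, the combination therapy 230/328 = 70.1% → the combination therapy
Overall: varenicline 164/275 = 59.6%, the combination therapy 236/349 = 67.6% → the combination therapy
The combination therapy wins overall and in every dependence group — no reversal.

Yes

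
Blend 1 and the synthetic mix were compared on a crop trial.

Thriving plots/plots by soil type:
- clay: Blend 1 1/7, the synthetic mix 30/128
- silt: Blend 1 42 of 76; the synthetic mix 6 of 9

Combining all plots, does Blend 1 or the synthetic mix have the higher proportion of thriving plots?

Blend 1

Clay: Blend 1 1/7 = 14.3%, the synthetic mix 30/128 = 23.4% → the synthetic mix
Silt: Blend 1 42/76 = 55.3%, the synthetic mix 6/9 = 66.7% → the synthetic mix
Overall: Blend 1 43/83 = 51.8%, the synthetic mix 36/137 = 26.3% → Blend 1
(The synthetic mix wins every soil group but Blend 1 wins overall — the synthetic mix's plots skew toward the low-rate clay group.)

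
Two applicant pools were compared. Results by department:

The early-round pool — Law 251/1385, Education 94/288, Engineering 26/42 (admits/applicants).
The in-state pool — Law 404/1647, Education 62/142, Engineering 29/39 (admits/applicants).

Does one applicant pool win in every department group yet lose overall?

Law: the early-round pool 251/1385 = 18.1%, the in-state pool 404/1647 = 24.5% → the in-state pool
Education: the early-round pool 94/288 = 32.6%, the in-state pool 62/142 = 43.7% → the in-state pool
Engineering: the early-round pool 26/42 = 61.9%, the in-state pool 29/39 = 74.4% → the in-state pool
Overall: the early-round pool 371/1715 = 21.6%, the in-state pool 495/1828 = 27.1% → the in-state pool
The in-state pool wins overall and in every department group — no reversal.

No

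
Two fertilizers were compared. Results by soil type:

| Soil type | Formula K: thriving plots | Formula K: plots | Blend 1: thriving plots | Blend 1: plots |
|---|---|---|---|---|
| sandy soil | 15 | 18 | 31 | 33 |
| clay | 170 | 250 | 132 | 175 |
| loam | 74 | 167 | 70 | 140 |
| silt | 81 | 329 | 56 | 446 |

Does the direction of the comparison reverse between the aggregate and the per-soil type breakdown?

No

Sandy soil: Formula K 15/18 = 83.3%, Blend 1 31/33 = 93.9% → Blend 1
Clay: Formula K 170/250 = 68.0%, Blend 1 132/175 = 75.4% → Blend 1
Loam: Formula K 74/167 = 44.3%, Blend 1 70/140 = 50.0% → Blend 1
Silt: Formula K 81/329 = 24.6%, Blend 1 56/446 = 12.6% → Formula K
Overall: Formula K 340/764 = 44.5%, Blend 1 289/794 = 36.4% → Formula K
Neither sweeps: Formula K wins 1 of 4 groups, Blend 1 wins 3. Formula K wins overall but not every group — no Simpson reversal.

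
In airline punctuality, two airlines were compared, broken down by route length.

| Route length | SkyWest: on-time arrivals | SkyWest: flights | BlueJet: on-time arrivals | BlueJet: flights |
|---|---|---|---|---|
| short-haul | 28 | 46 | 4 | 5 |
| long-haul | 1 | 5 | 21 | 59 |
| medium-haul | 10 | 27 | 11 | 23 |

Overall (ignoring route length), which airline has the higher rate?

Short-haul: SkyWest 28/46 = 60.9%, BlueJet 4/5 = 80.0% → BlueJet
Long-haul: SkyWest 1/5 = 20.0%, BlueJet 21/59 = 35.6% → BlueJet
Medium-haul: SkyWest 10/27 = 37.0%, BlueJet 11/23 = 47.8% → BlueJet
Overall: SkyWest 39/78 = 50.0%, BlueJet 36/87 = 41.4% → SkyWest
(BlueJet wins every route group but SkyWest wins overall — BlueJet's flights skew toward the low-rate long-haul group.)

SkyWest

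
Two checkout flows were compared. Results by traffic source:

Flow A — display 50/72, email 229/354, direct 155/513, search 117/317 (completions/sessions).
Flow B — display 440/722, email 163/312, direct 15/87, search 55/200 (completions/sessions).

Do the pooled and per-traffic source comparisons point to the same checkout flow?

Display: Flow A 50/72 = 69.4%, Flow B 440/722 = 60.9% → Flow A
Email: Flow A 229/354 = 64.7%, Flow B 163/312 = 52.2% → Flow A
Direct: Flow A 155/513 = 30.2%, Flow B 15/87 = 17.2% → Flow A
Search: Flow A 117/317 = 36.9%, Flow B 55/200 = 27.5% → Flow A
Overall: Flow A 551/1256 = 43.9%, Flow B 673/1321 = 50.9% → Flow B
Flow A wins each traffic group but Flow B wins overall — the comparison reverses. Flow A's sessions skew toward direct, which has a lower base rate.

No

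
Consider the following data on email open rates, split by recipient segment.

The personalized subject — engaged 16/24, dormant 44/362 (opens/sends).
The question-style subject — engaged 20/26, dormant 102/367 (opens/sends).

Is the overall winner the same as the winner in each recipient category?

Engaged: the personalized subject 16/24 = 66.7%, the question-style subject 20/26 = 76.9% → the question-style subject
Dormant: the personalized subject 44/362 = 12.2%, the question-style subject 102/367 = 27.8% → the question-style subject
Overall: the personalized subject 60/386 = 15.5%, the question-style subject 122/393 = 31.0% → the question-style subject
The question-style subject wins overall and in every recipient group — no reversal.

Yes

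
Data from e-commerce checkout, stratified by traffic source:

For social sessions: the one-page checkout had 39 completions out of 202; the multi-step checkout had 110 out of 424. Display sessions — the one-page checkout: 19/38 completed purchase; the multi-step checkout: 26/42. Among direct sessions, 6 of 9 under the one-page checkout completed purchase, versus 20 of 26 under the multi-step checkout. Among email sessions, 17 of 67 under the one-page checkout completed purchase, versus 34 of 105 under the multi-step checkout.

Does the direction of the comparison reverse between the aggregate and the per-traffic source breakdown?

Social: the one-page checkout 39/202 = 19.3%, the multi-step checkout 110/424 = 25.9% → the multi-step checkout
Display: the one-page checkout 19/38 = 50.0%, the multi-step checkout 26/42 = 61.9% → the multi-step checkout
Direct: the one-page checkout 6/9 = 66.7%, the multi-step checkout 20/26 = 76.9% → the multi-step checkout
Email: the one-page checkout 17/67 = 25.4%, the multi-step checkout 34/105 = 32.4% → the multi-step checkout
Overall: the one-page checkout 81/316 = 25.6%, the multi-step checkout 190/597 = 31.8% → the multi-step checkout
The multi-step checkout wins overall and in every traffic group — no reversal.

No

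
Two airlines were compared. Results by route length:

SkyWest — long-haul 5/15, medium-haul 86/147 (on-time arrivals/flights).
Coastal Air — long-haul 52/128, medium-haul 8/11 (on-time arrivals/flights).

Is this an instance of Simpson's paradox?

Long-haul: SkyWest 5/15 = 33.3%, Coastal Air 52/128 = 40.6% → Coastal Air
Medium-haul: SkyWest 86/147 = 58.5%, Coastal Air 8/11 = 72.7% → Coastal Air
Overall: SkyWest 91/162 = 56.2%, Coastal Air 60/139 = 43.2% → SkyWest
Coastal Air wins each route group but SkyWest wins overall — the comparison reverses. Coastal Air's flights skew toward long-haul, which has a lower base rate.

Yes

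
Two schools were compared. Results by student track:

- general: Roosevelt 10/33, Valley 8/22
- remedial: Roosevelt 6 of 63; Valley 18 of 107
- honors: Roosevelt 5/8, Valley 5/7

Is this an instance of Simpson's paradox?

No

General: Roosevelt 10/33 = 30.3%, Valley 8/22 = 36.4% → Valley
Remedial: Roosevelt 6/63 = 9.5%, Valley 18/107 = 16.8% → Valley
Honors: Roosevelt 5/8 = 62.5%, Valley 5/7 = 71.4% → Valley
Overall: Roosevelt 21/104 = 20.2%, Valley 31/136 = 22.8% → Valley
Valley wins overall and in every student group — no reversal.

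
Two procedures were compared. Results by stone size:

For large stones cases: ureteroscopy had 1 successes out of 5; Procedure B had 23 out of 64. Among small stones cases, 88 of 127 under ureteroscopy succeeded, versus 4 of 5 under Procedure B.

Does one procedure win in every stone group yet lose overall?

Large stones: ureteroscopy 1/5 = 20.0%, Procedure B 23/64 = 35.9% → Procedure B
Small stones: ureteroscopy 88/127 = 69.3%, Procedure B 4/5 = 80.0% → Procedure B
Overall: ureteroscopy 89/132 = 67.4%, Procedure B 27/69 = 39.1% → ureteroscopy
Procedure B wins each stone group but ureteroscopy wins overall — the comparison reverses. Procedure B's cases skew toward large stones, which has a lower base rate.

Yes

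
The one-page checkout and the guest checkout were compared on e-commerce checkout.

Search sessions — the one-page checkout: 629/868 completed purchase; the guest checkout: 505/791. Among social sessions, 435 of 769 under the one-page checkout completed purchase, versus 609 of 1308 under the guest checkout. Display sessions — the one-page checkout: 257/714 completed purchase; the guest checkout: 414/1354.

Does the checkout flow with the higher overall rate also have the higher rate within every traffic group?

Yes

Search: the one-page checkout 629/868 = 72.5%, the guest checkout 505/791 = 63.8% → the one-page checkout
Social: the one-page checkout 435/769 = 56.6%, the guest checkout 609/1308 = 46.6% → the one-page checkout
Display: the one-page checkout 257/714 = 36.0%, the guest checkout 414/1354 = 30.6% → the one-page checkout
Overall: the one-page checkout 1321/2351 = 56.2%, the guest checkout 1528/3453 = 44.3% → the one-page checkout
The one-page checkout wins overall and in every traffic group — no reversal.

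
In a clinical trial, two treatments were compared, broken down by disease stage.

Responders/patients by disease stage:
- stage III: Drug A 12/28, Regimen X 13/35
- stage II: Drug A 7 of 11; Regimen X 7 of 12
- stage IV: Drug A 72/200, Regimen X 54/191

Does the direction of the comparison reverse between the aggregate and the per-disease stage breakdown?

Stage III: Drug A 12/28 = 42.9%, Regimen X 13/35 = 37.1% → Drug A
Stage II: Drug A 7/11 = 63.6%, Regimen X 7/12 = 58.3% → Drug A
Stage IV: Drug A 72/200 = 36.0%, Regimen X 54/191 = 28.3% → Drug A
Overall: Drug A 91/239 = 38.1%, Regimen X 74/238 = 31.1% → Drug A
Drug A wins overall and in every disease group — no reversal.

No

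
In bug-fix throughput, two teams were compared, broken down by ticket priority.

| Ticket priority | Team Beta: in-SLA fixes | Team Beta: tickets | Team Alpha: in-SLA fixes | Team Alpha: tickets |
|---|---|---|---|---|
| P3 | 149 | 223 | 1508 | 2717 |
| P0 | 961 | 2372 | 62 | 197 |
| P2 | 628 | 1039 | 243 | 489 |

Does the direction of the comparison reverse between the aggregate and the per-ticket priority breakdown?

P3: Team Beta 149/223 = 66.8%, Team Alpha 1508/2717 = 55.5% → Team Beta
P0: Team Beta 961/2372 = 40.5%, Team Alpha 62/197 = 31.5% → Team Beta
P2: Team Beta 628/1039 = 60.4%, Team Alpha 243/489 = 49.7% → Team Beta
Overall: Team Beta 1738/3634 = 47.8%, Team Alpha 1813/3403 = 53.3% → Team Alpha
Team Beta wins each ticket group but Team Alpha wins overall — the comparison reverses. Team Beta's tickets skew toward P0, which has a lower base rate.

Yes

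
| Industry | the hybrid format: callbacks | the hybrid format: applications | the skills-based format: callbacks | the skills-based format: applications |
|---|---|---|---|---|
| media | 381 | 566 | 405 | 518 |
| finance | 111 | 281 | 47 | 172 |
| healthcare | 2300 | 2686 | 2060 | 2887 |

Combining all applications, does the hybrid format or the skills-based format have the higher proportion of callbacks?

the hybrid format

Media: the hybrid format 381/566 = 67.3%, the skills-based format 405/518 = 78.2% → the skills-based format
Finance: the hybrid format 111/281 = 39.5%, the skills-based format 47/172 = 27.3% → the hybrid format
Healthcare: the hybrid format 2300/2686 = 85.6%, the skills-based format 2060/2887 = 71.4% → the hybrid format
Overall: the hybrid format 2792/3533 = 79.0%, the skills-based format 2512/3577 = 70.2% → the hybrid format
(Neither sweeps every industry group, but the hybrid format has the higher pooled rate.)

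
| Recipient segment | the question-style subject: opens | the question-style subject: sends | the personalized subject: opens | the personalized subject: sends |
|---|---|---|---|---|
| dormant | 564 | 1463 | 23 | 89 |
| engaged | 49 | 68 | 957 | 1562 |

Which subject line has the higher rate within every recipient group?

the question-style subject

Dormant: the question-style subject 564/1463 = 38.6%, the personalized subject 23/89 = 25.8% → the question-style subject
Engaged: the question-style subject 49/68 = 72.1%, the personalized subject 957/1562 = 61.3% → the question-style subject
The question-style subject has the higher rate in both groups.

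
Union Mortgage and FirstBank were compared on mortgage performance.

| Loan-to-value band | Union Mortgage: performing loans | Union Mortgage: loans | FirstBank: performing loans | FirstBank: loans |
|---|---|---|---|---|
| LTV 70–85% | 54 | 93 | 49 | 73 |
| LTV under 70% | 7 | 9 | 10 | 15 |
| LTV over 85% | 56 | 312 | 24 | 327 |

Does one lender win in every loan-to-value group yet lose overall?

LTV 70–85%: Union Mortgage 54/93 = 58.1%, FirstBank 49/73 = 67.1% → FirstBank
LTV under 70%: Union Mortgage 7/9 = 77.8%, FirstBank 10/15 = 66.7% → Union Mortgage
LTV over 85%: Union Mortgage 56/312 = 17.9%, FirstBank 24/327 = 7.3% → Union Mortgage
Overall: Union Mortgage 117/414 = 28.3%, FirstBank 83/415 = 20.0% → Union Mortgage
Neither sweeps: Union Mortgage wins 2 of 3 groups, FirstBank wins 1. Union Mortgage wins overall but not every group — no Simpson reversal.

No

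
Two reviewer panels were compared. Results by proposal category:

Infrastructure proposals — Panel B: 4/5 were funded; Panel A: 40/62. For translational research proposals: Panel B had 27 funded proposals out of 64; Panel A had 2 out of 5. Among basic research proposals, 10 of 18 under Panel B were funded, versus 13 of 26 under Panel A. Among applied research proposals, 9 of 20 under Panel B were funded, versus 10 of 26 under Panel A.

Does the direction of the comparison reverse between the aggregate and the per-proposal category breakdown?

Yes

Infrastructure: Panel B 4/5 = 80.0%, Panel A 40/62 = 64.5% → Panel B
Translational research: Panel B 27/64 = 42.2%, Panel A 2/5 = 40.0% → Panel B
Basic research: Panel B 10/18 = 55.6%, Panel A 13/26 = 50.0% → Panel B
Applied research: Panel B 9/20 = 45.0%, Panel A 10/26 = 38.5% → Panel B
Overall: Panel B 50/107 = 46.7%, Panel A 65/119 = 54.6% → Panel A
Panel B wins each proposal group but Panel A wins overall — the comparison reverses. Panel B's proposals skew toward translational research, which has a lower base rate.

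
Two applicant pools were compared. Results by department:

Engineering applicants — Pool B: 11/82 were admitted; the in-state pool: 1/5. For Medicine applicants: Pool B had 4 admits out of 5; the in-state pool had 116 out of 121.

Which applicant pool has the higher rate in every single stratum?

Engineering: Pool B 11/82 = 13.4%, the in-state pool 1/5 = 20.0% → the in-state pool
Medicine: Pool B 4/5 = 80.0%, the in-state pool 116/121 = 95.9% → the in-state pool
The in-state pool has the higher rate in both groups.

the in-state pool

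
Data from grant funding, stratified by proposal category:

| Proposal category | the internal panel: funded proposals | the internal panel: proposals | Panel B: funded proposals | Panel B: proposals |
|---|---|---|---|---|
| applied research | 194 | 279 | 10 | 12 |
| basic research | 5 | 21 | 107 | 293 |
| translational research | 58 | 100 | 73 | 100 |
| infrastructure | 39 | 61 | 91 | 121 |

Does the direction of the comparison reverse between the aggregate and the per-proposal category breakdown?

Applied research: the internal panel 194/279 = 69.5%, Panel B 10/12 = 83.3% → Panel B
Basic research: the internal panel 5/21 = 23.8%, Panel B 107/293 = 36.5% → Panel B
Translational research: the internal panel 58/100 = 58.0%, Panel B 73/100 = 73.0% → Panel B
Infrastructure: the internal panel 39/61 = 63.9%, Panel B 91/121 = 75.2% → Panel B
Overall: the internal panel 296/461 = 64.2%, Panel B 281/526 = 53.4% → the internal panel
Panel B wins each proposal group but the internal panel wins overall — the comparison reverses. Panel B's proposals skew toward basic research, which has a lower base rate.

Yes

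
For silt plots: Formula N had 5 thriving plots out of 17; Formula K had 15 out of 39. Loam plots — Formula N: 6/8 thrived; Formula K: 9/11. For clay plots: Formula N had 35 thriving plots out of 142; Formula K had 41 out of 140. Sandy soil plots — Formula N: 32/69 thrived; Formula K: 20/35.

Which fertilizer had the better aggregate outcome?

Silt: Formula N 5/17 = 29.4%, Formula K 15/39 = 38.5% → Formula K
Loam: Formula N 6/8 = 75.0%, Formula K 9/11 = 81.8% → Formula K
Clay: Formula N 35/142 = 24.6%, Formula K 41/140 = 29.3% → Formula K
Sandy soil: Formula N 32/69 = 46.4%, Formula K 20/35 = 57.1% → Formula K
Overall: Formula N 78/236 = 33.1%, Formula K 85/225 = 37.8% → Formula K

Formula K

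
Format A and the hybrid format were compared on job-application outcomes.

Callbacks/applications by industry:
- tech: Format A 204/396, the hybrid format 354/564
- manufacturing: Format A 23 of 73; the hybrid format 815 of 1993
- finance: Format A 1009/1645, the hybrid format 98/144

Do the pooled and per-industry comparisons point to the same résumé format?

No

Tech: Format A 204/396 = 51.5%, the hybrid format 354/564 = 62.8% → the hybrid format
Manufacturing: Format A 23/73 = 31.5%, the hybrid format 815/1993 = 40.9% → the hybrid format
Finance: Format A 1009/1645 = 61.3%, the hybrid format 98/144 = 68.1% → the hybrid format
Overall: Format A 1236/2114 = 58.5%, the hybrid format 1267/2701 = 46.9% → Format A
The hybrid format wins each industry group but Format A wins overall — the comparison reverses. The hybrid format's applications skew toward manufacturing, which has a lower base rate.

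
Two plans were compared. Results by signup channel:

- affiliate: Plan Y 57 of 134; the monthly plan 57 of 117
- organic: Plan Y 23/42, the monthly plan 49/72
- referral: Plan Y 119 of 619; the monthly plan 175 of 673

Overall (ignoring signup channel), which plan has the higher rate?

Affiliate: Plan Y 57/134 = 42.5%, the monthly plan 57/117 = 48.7% → the monthly plan
Organic: Plan Y 23/42 = 54.8%, the monthly plan 49/72 = 68.1% → the monthly plan
Referral: Plan Y 119/619 = 19.2%, the monthly plan 175/673 = 26.0% → the monthly plan
Overall: Plan Y 199/795 = 25.0%, the monthly plan 281/862 = 32.6% → the monthly plan

the monthly plan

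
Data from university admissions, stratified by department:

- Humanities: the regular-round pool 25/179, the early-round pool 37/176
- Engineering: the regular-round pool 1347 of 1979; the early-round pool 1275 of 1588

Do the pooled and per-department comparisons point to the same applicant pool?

Yes

Humanities: the regular-round pool 25/179 = 14.0%, the early-round pool 37/176 = 21.0% → the early-round pool
Engineering: the regular-round pool 1347/1979 = 68.1%, the early-round pool 1275/1588 = 80.3% → the early-round pool
Overall: the regular-round pool 1372/2158 = 63.6%, the early-round pool 1312/1764 = 74.4% → the early-round pool
The early-round pool wins overall and in every department group — no reversal.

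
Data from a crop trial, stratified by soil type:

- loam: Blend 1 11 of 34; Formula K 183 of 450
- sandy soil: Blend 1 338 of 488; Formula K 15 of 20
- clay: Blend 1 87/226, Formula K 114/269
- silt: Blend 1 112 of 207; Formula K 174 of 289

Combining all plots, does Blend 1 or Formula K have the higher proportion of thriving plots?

Loam: Blend 1 11/34 = 32.4%, Formula K 183/450 = 40.7% → Formula K
Sandy soil: Blend 1 338/488 = 69.3%, Formula K 15/20 = 75.0% → Formula K
Clay: Blend 1 87/226 = 38.5%, Formula K 114/269 = 42.4% → Formula K
Silt: Blend 1 112/207 = 54.1%, Formula K 174/289 = 60.2% → Formula K
Overall: Blend 1 548/955 = 57.4%, Formula K 486/1028 = 47.3% → Blend 1
(Formula K wins every soil group but Blend 1 wins overall — Formula K's plots skew toward the low-rate loam group.)

Blend 1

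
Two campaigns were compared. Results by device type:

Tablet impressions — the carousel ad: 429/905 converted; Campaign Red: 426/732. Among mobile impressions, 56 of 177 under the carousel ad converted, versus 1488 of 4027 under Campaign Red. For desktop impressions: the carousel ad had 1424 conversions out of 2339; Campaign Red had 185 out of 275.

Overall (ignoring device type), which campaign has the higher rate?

Tablet: the carousel ad 429/905 = 47.4%, Campaign Red 426/732 = 58.2% → Campaign Red
Mobile: the carousel ad 56/177 = 31.6%, Campaign Red 1488/4027 = 37.0% → Campaign Red
Desktop: the carousel ad 1424/2339 = 60.9%, Campaign Red 185/275 = 67.3% → Campaign Red
Overall: the carousel ad 1909/3421 = 55.8%, Campaign Red 2099/5034 = 41.7% → the carousel ad
(Campaign Red wins every device group but the carousel ad wins overall — Campaign Red's impressions skew toward the low-rate mobile group.)

the carousel ad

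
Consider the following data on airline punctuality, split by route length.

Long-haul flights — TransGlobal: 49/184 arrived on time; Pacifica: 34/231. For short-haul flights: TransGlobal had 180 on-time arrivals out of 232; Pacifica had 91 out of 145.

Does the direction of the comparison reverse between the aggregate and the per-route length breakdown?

No

Long-haul: TransGlobal 49/184 = 26.6%, Pacifica 34/231 = 14.7% → TransGlobal
Short-haul: TransGlobal 180/232 = 77.6%, Pacifica 91/145 = 62.8% → TransGlobal
Overall: TransGlobal 229/416 = 55.0%, Pacifica 125/376 = 33.2% → TransGlobal
TransGlobal wins overall and in every route group — no reversal.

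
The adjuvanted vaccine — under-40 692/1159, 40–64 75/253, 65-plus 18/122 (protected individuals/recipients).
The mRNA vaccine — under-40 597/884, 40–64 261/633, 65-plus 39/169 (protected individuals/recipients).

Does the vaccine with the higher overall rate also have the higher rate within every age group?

Under-40: the adjuvanted vaccine 692/1159 = 59.7%, the mRNA vaccine 597/884 = 67.5% → the mRNA vaccine
40–64: the adjuvanted vaccine 75/253 = 29.6%, the mRNA vaccine 261/633 = 41.2% → the mRNA vaccine
65-plus: the adjuvanted vaccine 18/122 = 14.8%, the mRNA vaccine 39/169 = 23.1% → the mRNA vaccine
Overall: the adjuvanted vaccine 785/1534 = 51.2%, the mRNA vaccine 897/1686 = 53.2% → the mRNA vaccine
The mRNA vaccine wins overall and in every age group — no reversal.

Yes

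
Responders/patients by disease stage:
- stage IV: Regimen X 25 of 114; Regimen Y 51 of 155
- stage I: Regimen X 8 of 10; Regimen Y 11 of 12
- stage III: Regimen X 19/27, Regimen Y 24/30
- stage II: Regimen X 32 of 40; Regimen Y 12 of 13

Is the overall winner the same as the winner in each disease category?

Yes

Stage IV: Regimen X 25/114 = 21.9%, Regimen Y 51/155 = 32.9% → Regimen Y
Stage I: Regimen X 8/10 = 80.0%, Regimen Y 11/12 = 91.7% → Regimen Y
Stage III: Regimen X 19/27 = 70.4%, Regimen Y 24/30 = 80.0% → Regimen Y
Stage II: Regimen X 32/40 = 80.0%, Regimen Y 12/13 = 92.3% → Regimen Y
Overall: Regimen X 84/191 = 44.0%, Regimen Y 98/210 = 46.7% → Regimen Y
Regimen Y wins overall and in every disease group — no reversal.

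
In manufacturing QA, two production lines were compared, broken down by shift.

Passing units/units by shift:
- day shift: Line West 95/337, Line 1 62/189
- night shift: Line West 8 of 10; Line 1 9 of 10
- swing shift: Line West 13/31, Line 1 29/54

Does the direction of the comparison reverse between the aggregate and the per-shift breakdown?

No

Day shift: Line West 95/337 = 28.2%, Line 1 62/189 = 32.8% → Line 1
Night shift: Line West 8/10 = 80.0%, Line 1 9/10 = 90.0% → Line 1
Swing shift: Line West 13/31 = 41.9%, Line 1 29/54 = 53.7% → Line 1
Overall: Line West 116/378 = 30.7%, Line 1 100/253 = 39.5% → Line 1
Line 1 wins overall and in every shift group — no reversal.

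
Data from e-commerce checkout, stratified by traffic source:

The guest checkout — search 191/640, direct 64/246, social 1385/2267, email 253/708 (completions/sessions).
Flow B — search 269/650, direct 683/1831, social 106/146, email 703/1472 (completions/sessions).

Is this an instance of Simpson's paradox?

Yes

Search: the guest checkout 191/640 = 29.8%, Flow B 269/650 = 41.4% → Flow B
Direct: the guest checkout 64/246 = 26.0%, Flow B 683/1831 = 37.3% → Flow B
Social: the guest checkout 1385/2267 = 61.1%, Flow B 106/146 = 72.6% → Flow B
Email: the guest checkout 253/708 = 35.7%, Flow B 703/1472 = 47.8% → Flow B
Overall: the guest checkout 1893/3861 = 49.0%, Flow B 1761/4099 = 43.0% → the guest checkout
Flow B wins each traffic group but the guest checkout wins overall — the comparison reverses. Flow B's sessions skew toward direct, which has a lower base rate.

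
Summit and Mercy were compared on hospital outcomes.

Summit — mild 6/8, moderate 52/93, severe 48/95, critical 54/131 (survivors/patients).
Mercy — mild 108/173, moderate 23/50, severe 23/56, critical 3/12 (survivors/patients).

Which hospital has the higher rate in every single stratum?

Summit

Mild: Summit 6/8 = 75.0%, Mercy 108/173 = 62.4% → Summit
Moderate: Summit 52/93 = 55.9%, Mercy 23/50 = 46.0% → Summit
Severe: Summit 48/95 = 50.5%, Mercy 23/56 = 41.1% → Summit
Critical: Summit 54/131 = 41.2%, Mercy 3/12 = 25.0% → Summit
Summit has the higher rate in all 4 groups.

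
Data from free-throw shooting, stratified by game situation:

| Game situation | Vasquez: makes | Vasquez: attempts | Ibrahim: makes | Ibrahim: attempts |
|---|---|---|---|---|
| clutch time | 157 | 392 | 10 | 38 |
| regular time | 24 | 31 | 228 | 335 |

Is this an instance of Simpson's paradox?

Yes

Clutch time: Vasquez 157/392 = 40.1%, Ibrahim 10/38 = 26.3% → Vasquez
Regular time: Vasquez 24/31 = 77.4%, Ibrahim 228/335 = 68.1% → Vasquez
Overall: Vasquez 181/423 = 42.8%, Ibrahim 238/373 = 63.8% → Ibrahim
Vasquez wins each game group but Ibrahim wins overall — the comparison reverses. Vasquez's attempts skew toward clutch time, which has a lower base rate.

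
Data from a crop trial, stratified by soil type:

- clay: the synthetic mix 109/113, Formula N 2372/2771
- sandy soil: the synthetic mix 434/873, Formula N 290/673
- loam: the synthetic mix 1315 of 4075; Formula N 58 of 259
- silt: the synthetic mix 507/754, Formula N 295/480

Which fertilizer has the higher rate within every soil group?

Clay: the synthetic mix 109/113 = 96.5%, Formula N 2372/2771 = 85.6% → the synthetic mix
Sandy soil: the synthetic mix 434/873 = 49.7%, Formula N 290/673 = 43.1% → the synthetic mix
Loam: the synthetic mix 1315/4075 = 32.3%, Formula N 58/259 = 22.4% → the synthetic mix
Silt: the synthetic mix 507/754 = 67.2%, Formula N 295/480 = 61.5% → the synthetic mix
The synthetic mix has the higher rate in all 4 groups.

the synthetic mix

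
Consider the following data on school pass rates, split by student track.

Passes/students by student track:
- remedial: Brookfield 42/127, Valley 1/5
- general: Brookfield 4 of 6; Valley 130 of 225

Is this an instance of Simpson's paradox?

Remedial: Brookfield 42/127 = 33.1%, Valley 1/5 = 20.0% → Brookfield
General: Brookfield 4/6 = 66.7%, Valley 130/225 = 57.8% → Brookfield
Overall: Brookfield 46/133 = 34.6%, Valley 131/230 = 57.0% → Valley
Brookfield wins each student group but Valley wins overall — the comparison reverses. Brookfield's students skew toward remedial, which has a lower base rate.

Yes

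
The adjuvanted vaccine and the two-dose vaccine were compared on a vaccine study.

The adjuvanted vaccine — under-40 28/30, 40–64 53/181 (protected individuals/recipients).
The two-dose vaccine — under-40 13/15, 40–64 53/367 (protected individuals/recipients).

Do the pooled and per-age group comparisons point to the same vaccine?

Yes

Under-40: the adjuvanted vaccine 28/30 = 93.3%, the two-dose vaccine 13/15 = 86.7% → the adjuvanted vaccine
40–64: the adjuvanted vaccine 53/181 = 29.3%, the two-dose vaccine 53/367 = 14.4% → the adjuvanted vaccine
Overall: the adjuvanted vaccine 81/211 = 38.4%, the two-dose vaccine 66/382 = 17.3% → the adjuvanted vaccine
The adjuvanted vaccine wins overall and in every age group — no reversal.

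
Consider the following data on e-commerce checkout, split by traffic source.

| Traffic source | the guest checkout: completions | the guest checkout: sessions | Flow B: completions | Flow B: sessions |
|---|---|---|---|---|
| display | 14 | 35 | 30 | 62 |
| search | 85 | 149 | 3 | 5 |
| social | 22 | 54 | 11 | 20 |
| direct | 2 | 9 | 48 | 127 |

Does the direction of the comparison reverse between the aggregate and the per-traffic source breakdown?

Display: the guest checkout 14/35 = 40.0%, Flow B 30/62 = 48.4% → Flow B
Search: the guest checkout 85/149 = 57.0%, Flow B 3/5 = 60.0% → Flow B
Social: the guest checkout 22/54 = 40.7%, Flow B 11/20 = 55.0% → Flow B
Direct: the guest checkout 2/9 = 22.2%, Flow B 48/127 = 37.8% → Flow B
Overall: the guest checkout 123/247 = 49.8%, Flow B 92/214 = 43.0% → the guest checkout
Flow B wins each traffic group but the guest checkout wins overall — the comparison reverses. Flow B's sessions skew toward direct, which has a lower base rate.

Yes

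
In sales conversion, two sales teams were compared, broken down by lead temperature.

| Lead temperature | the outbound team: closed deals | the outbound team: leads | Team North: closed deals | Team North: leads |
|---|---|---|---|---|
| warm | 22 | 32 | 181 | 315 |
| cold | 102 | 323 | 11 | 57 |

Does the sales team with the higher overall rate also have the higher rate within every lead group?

Warm: the outbound team 22/32 = 68.8%, Team North 181/315 = 57.5% → the outbound team
Cold: the outbound team 102/323 = 31.6%, Team North 11/57 = 19.3% → the outbound team
Overall: the outbound team 124/355 = 34.9%, Team North 192/372 = 51.6% → Team North
The outbound team wins each lead group but Team North wins overall — the comparison reverses. The outbound team's leads skew toward cold, which has a lower base rate.

No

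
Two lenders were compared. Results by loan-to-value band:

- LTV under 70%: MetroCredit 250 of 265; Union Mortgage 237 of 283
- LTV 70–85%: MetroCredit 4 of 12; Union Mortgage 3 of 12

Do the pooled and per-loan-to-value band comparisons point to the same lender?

LTV under 70%: MetroCredit 250/265 = 94.3%, Union Mortgage 237/283 = 83.7% → MetroCredit
LTV 70–85%: MetroCredit 4/12 = 33.3%, Union Mortgage 3/12 = 25.0% → MetroCredit
Overall: MetroCredit 254/277 = 91.7%, Union Mortgage 240/295 = 81.4% → MetroCredit
MetroCredit wins overall and in every loan-to-value group — no reversal.

Yes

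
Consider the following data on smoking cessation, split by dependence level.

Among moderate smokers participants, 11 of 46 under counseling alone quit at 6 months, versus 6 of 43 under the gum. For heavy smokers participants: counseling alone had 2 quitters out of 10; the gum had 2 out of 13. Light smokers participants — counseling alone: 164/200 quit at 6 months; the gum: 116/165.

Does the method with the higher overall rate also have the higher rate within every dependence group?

Moderate smokers: counseling alone 11/46 = 23.9%, the gum 6/43 = 14.0% → counseling alone
Heavy smokers: counseling alone 2/10 = 20.0%, the gum 2/13 = 15.4% → counseling alone
Light smokers: counseling alone 164/200 = 82.0%, the gum 116/165 = 70.3% → counseling alone
Overall: counseling alone 177/256 = 69.1%, the gum 124/221 = 56.1% → counseling alone
Counseling alone wins overall and in every dependence group — no reversal.

Yes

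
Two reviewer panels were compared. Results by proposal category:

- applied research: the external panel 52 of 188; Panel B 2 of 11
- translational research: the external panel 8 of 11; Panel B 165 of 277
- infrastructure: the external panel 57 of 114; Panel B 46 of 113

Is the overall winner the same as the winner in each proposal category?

Applied research: the external panel 52/188 = 27.7%, Panel B 2/11 = 18.2% → the external panel
Translational research: the external panel 8/11 = 72.7%, Panel B 165/277 = 59.6% → the external panel
Infrastructure: the external panel 57/114 = 50.0%, Panel B 46/113 = 40.7% → the external panel
Overall: the external panel 117/313 = 37.4%, Panel B 213/401 = 53.1% → Panel B
The external panel wins each proposal group but Panel B wins overall — the comparison reverses. The external panel's proposals skew toward applied research, which has a lower base rate.

No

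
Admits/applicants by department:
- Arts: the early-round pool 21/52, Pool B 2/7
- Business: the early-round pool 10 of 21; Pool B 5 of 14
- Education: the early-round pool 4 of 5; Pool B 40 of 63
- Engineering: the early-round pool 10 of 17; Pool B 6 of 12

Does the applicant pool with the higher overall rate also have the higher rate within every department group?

No

Arts: the early-round pool 21/52 = 40.4%, Pool B 2/7 = 28.6% → the early-round pool
Business: the early-round pool 10/21 = 47.6%, Pool B 5/14 = 35.7% → the early-round pool
Education: the early-round pool 4/5 = 80.0%, Pool B 40/63 = 63.5% → the early-round pool
Engineering: the early-round pool 10/17 = 58.8%, Pool B 6/12 = 50.0% → the early-round pool
Overall: the early-round pool 45/95 = 47.4%, Pool B 53/96 = 55.2% → Pool B
The early-round pool wins each department group but Pool B wins overall — the comparison reverses. The early-round pool's applicants skew toward Arts, which has a lower base rate.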